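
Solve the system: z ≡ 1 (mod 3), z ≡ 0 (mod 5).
M = 3 × 5 = 15. M₁ = 5, y₁ ≡ 2 (mod 3). M₂ = 3, y₂ ≡ 2 (mod 5). z = 1×5×2 + 0×3×2 ≡ 10 (mod 15)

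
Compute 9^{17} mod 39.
3

Using successive squaring:
Binary expansion of 17: 10001
Powers of 9 mod 39 (each is the square of the previous):
  9^1 ≡ 9 (mod 39)
  9^2 ≡ 9² = 81 ≡ 3 (mod 39)
  9^4 ≡ 3² = 9 ≡ 9 (mod 39)
  9^8 ≡ 9² = 81 ≡ 3 (mod 39)
  9^16 ≡ 3² = 9 ≡ 9 (mod 39)
17 = 16 + 1, so 9^17 = 9^16 × 9^1 ≡ 9 × 9 (mod 39)
Multiplying step by step:
  9 × 9 = 81 ≡ 3 (mod 39)
Result: 9^17 ≡ 3 (mod 39)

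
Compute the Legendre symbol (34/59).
(34/59) = 34^{29} mod 59 = -1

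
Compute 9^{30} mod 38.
7

Using successive squaring:
Binary expansion of 30: 11110
Powers of 9 mod 38 (each is the square of the previous):
  9^1 ≡ 9 (mod 38)
  9^2 ≡ 9² = 81 ≡ 5 (mod 38)
  9^4 ≡ 5² = 25 ≡ 25 (mod 38)
  9^8 ≡ 25² = 625 ≡ 17 (mod 38)
  9^16 ≡ 17² = 289 ≡ 23 (mod 38)
30 = 16 + 8 + 4 + 2, so 9^30 = 9^16 × 9^8 × 9^4 × 9^2 ≡ 23 × 17 × 25 × 5 (mod 38)
Multiplying step by step:
  23 × 17 = 391 ≡ 11 (mod 38)
  11 × 25 = 275 ≡ 9 (mod 38)
  9 × 5 = 45 ≡ 7 (mod 38)
Result: 9^30 ≡ 7 (mod 38)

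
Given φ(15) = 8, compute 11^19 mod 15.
By Euler: 11^{8} ≡ 1 (mod 15) since gcd(11, 15) = 1. 19 = 2×8 + 3. So 11^{19} ≡ 11^{3} ≡ 11 (mod 15)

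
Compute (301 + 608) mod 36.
9

(301 + 608) = 909
909 mod 36 = 9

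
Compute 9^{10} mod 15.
6

Using successive squaring:
Binary expansion of 10: 1010
Powers of 9 mod 15 (each is the square of the previous):
  9^1 ≡ 9 (mod 15)
  9^2 ≡ 9² = 81 ≡ 6 (mod 15)
  9^4 ≡ 6² = 36 ≡ 6 (mod 15)
  9^8 ≡ 6² = 36 ≡ 6 (mod 15)
10 = 8 + 2, so 9^10 = 9^8 × 9^2 ≡ 6 × 6 (mod 15)
Multiplying step by step:
  6 × 6 = 36 ≡ 6 (mod 15)
Result: 9^10 ≡ 6 (mod 15)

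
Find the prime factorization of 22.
2 × 11

Divide by primes starting from smallest:
22 ÷ 2 = 11
11 ÷ 11 = 1

22 = 2 × 11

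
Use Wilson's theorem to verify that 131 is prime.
(130)! mod 131 = 130. Since this equals -1 (mod 131), Wilson confirms 131 is prime.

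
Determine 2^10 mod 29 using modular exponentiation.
10 = 8 + 2 (binary 1010). Repeated squaring mod 29: 2^1 ≡ 2; 2^2 ≡ 2² = 4 ≡ 4; 2^4 ≡ 4² = 16 ≡ 16; 2^8 ≡ 16² = 256 ≡ 24. Multiply: 2^10 = 2^8 × 2^2 ≡ 24 × 4 (mod 29): 24 × 4 = 96 ≡ 9. So 2^10 ≡ 9 (mod 29).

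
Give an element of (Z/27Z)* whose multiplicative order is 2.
26 has order 2 mod 27 since 26^{2} ≡ 1 (mod 27) and no smaller power works.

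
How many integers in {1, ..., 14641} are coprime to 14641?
13310

Prime factorization: 14641 = 11^4
Using the formula φ(n) = n × Π(1 - 1/p) for each prime factor p:
φ(14641) = 14641 × (1 - 1/11)
φ(14641) = 13310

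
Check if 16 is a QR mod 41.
By Euler's criterion: 16^{20} ≡ 1 (mod 41). Since this equals 1, 16 is a QR.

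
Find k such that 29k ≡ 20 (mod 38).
2

Since gcd(29, 38) = 1 divides 20, a solution exists.
Multiply both sides by the inverse of 29 mod 38:
  29^(-1) mod 38 = 21
  x ≡ 21 × 20 ≡ 420 ≡ 2 (mod 38)
Verification: 29 × 2 = 58 = 1 × 38 + 20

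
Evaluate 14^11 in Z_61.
Using repeated squaring. 11 = 8 + 2 + 1 (binary 1011). Repeated squaring mod 61: 14^1 ≡ 14; 14^2 ≡ 14² = 196 ≡ 13; 14^4 ≡ 13² = 169 ≡ 47; 14^8 ≡ 47² = 2209 ≡ 13. Multiply: 14^11 = 14^8 × 14^2 × 14^1 ≡ 13 × 13 × 14 (mod 61): 13 × 13 = 169 ≡ 47; 47 × 14 = 658 ≡ 48. So 14^11 ≡ 48 (mod 61).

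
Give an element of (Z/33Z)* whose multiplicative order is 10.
2 has order 10 mod 33 since 2^{10} ≡ 1 (mod 33) and no smaller power works.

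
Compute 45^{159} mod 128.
37

Using successive squaring:
Binary expansion of 159: 10011111
Powers of 45 mod 128 (each is the square of the previous):
  45^1 ≡ 45 (mod 128)
  45^2 ≡ 45² = 2025 ≡ 105 (mod 128)
  45^4 ≡ 105² = 11025 ≡ 17 (mod 128)
  45^8 ≡ 17² = 289 ≡ 33 (mod 128)
  45^16 ≡ 33² = 1089 ≡ 65 (mod 128)
  45^32 ≡ 65² = 4225 ≡ 1 (mod 128)
  45^64 ≡ 1² = 1 ≡ 1 (mod 128)
  45^128 ≡ 1² = 1 ≡ 1 (mod 128)
159 = 128 + 16 + 8 + 4 + 2 + 1, so 45^159 = 45^128 × 45^16 × 45^8 × 45^4 × 45^2 × 45^1 ≡ 1 × 65 × 33 × 17 × 105 × 45 (mod 128)
Multiplying step by step:
  1 × 65 = 65 ≡ 65 (mod 128)
  65 × 33 = 2145 ≡ 97 (mod 128)
  97 × 17 = 1649 ≡ 113 (mod 128)
  113 × 105 = 11865 ≡ 89 (mod 128)
  89 × 45 = 4005 ≡ 37 (mod 128)
Result: 45^159 ≡ 37 (mod 128)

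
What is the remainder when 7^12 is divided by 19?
Using repeated squaring. 12 = 8 + 4 (binary 1100). Repeated squaring mod 19: 7^1 ≡ 7; 7^2 ≡ 7² = 49 ≡ 11; 7^4 ≡ 11² = 121 ≡ 7; 7^8 ≡ 7² = 49 ≡ 11. Multiply: 7^12 = 7^8 × 7^4 ≡ 11 × 7 (mod 19): 11 × 7 = 77 ≡ 1. So 7^12 ≡ 1 (mod 19).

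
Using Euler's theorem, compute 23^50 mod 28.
By Euler: 23^{12} ≡ 1 (mod 28) since gcd(23, 28) = 1. 50 = 4×12 + 2. So 23^{50} ≡ 23^{2} ≡ 25 (mod 28)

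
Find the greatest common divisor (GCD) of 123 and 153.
3

Using the Euclidean algorithm:
123 = 0 × 153 + 123
153 = 1 × 123 + 30
123 = 4 × 30 + 3
30 = 10 × 3 + 0

GCD(123, 153) = 3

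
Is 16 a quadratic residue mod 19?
By Euler's criterion: 16^{9} ≡ 1 (mod 19). Since this equals 1, 16 is a QR.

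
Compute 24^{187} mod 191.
130

Using successive squaring:
Binary expansion of 187: 10111011
Powers of 24 mod 191 (each is the square of the previous):
  24^1 ≡ 24 (mod 191)
  24^2 ≡ 24² = 576 ≡ 3 (mod 191)
  24^4 ≡ 3² = 9 ≡ 9 (mod 191)
  24^8 ≡ 9² = 81 ≡ 81 (mod 191)
  24^16 ≡ 81² = 6561 ≡ 67 (mod 191)
  24^32 ≡ 67² = 4489 ≡ 96 (mod 191)
  24^64 ≡ 96² = 9216 ≡ 48 (mod 191)
  24^128 ≡ 48² = 2304 ≡ 12 (mod 191)
187 = 128 + 32 + 16 + 8 + 2 + 1, so 24^187 = 24^128 × 24^32 × 24^16 × 24^8 × 24^2 × 24^1 ≡ 12 × 96 × 67 × 81 × 3 × 24 (mod 191)
Multiplying step by step:
  12 × 96 = 1152 ≡ 6 (mod 191)
  6 × 67 = 402 ≡ 20 (mod 191)
  20 × 81 = 1620 ≡ 92 (mod 191)
  92 × 3 = 276 ≡ 85 (mod 191)
  85 × 24 = 2040 ≡ 130 (mod 191)
Result: 24^187 ≡ 130 (mod 191)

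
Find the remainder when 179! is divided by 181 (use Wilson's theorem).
(180)! = (179)! × (180) ≡ -1 (mod 181). So (179)! ≡ -1 × (180)^(-1) ≡ (-1)×(-1) = 1 (mod 181)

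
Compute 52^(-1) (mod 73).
66

Using Extended Euclidean Algorithm:
gcd(52, 73) = 1
Bezout coefficients: 52 × -7 + 73 × 5 = 1
So 52 × -7 ≡ 1 (mod 73)
The inverse is -7 mod 73 = 66
Verification: 52 × 66 = 3432 = 47 × 73 + 1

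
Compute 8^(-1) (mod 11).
7

Using Extended Euclidean Algorithm:
gcd(8, 11) = 1
Bezout coefficients: 8 × -4 + 11 × 3 = 1
So 8 × -4 ≡ 1 (mod 11)
The inverse is -4 mod 11 = 7
Verification: 8 × 7 = 56 = 5 × 11 + 1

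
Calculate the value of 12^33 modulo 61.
Using repeated squaring. 33 = 32 + 1 (binary 100001). Repeated squaring mod 61: 12^1 ≡ 12; 12^2 ≡ 12² = 144 ≡ 22; 12^4 ≡ 22² = 484 ≡ 57; 12^8 ≡ 57² = 3249 ≡ 16; 12^16 ≡ 16² = 256 ≡ 12; 12^32 ≡ 12² = 144 ≡ 22. Multiply: 12^33 = 12^32 × 12^1 ≡ 22 × 12 (mod 61): 22 × 12 = 264 ≡ 20. So 12^33 ≡ 20 (mod 61).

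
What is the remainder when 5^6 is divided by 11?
6 = 4 + 2 (binary 110). Repeated squaring mod 11: 5^1 ≡ 5; 5^2 ≡ 5² = 25 ≡ 3; 5^4 ≡ 3² = 9 ≡ 9. Multiply: 5^6 = 5^4 × 5^2 ≡ 9 × 3 (mod 11): 9 × 3 = 27 ≡ 5. So 5^6 ≡ 5 (mod 11).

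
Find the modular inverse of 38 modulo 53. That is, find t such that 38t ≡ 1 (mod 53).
7

Using Extended Euclidean Algorithm:
gcd(38, 53) = 1
Bezout coefficients: 38 × 7 + 53 × -5 = 1
So 38 × 7 ≡ 1 (mod 53)
The inverse is 7 mod 53 = 7
Verification: 38 × 7 = 266 = 5 × 53 + 1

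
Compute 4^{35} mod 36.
16

Using successive squaring:
Binary expansion of 35: 100011
Powers of 4 mod 36 (each is the square of the previous):
  4^1 ≡ 4 (mod 36)
  4^2 ≡ 4² = 16 ≡ 16 (mod 36)
  4^4 ≡ 16² = 256 ≡ 4 (mod 36)
  4^8 ≡ 4² = 16 ≡ 16 (mod 36)
  4^16 ≡ 16² = 256 ≡ 4 (mod 36)
  4^32 ≡ 4² = 16 ≡ 16 (mod 36)
35 = 32 + 2 + 1, so 4^35 = 4^32 × 4^2 × 4^1 ≡ 16 × 16 × 4 (mod 36)
Multiplying step by step:
  16 × 16 = 256 ≡ 4 (mod 36)
  4 × 4 = 16 ≡ 16 (mod 36)
Result: 4^35 ≡ 16 (mod 36)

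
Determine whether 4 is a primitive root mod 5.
p - 1 = 4 has prime divisors 2. Check 4^(4/q) mod 5 for each: 4^(4/2) = 4^2 ≡ 1 (mod 5). Since 4^2 ≡ 1 (mod 5), the order of 4 divides 2 (in fact the order is 2) ≠ 4, so it is not a primitive root.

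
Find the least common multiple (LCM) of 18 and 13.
234

First find GCD(18, 13) using the Euclidean algorithm:
18 = 1 × 13 + 5
13 = 2 × 5 + 3
5 = 1 × 3 + 2
3 = 1 × 2 + 1
2 = 2 × 1 + 0
GCD(18, 13) = 1

LCM formula: LCM(a, b) = (a × b) / GCD(a, b)
LCM(18, 13) = (18 × 13) / 1
LCM(18, 13) = 234 / 1
LCM(18, 13) = 234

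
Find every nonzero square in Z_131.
QRs mod 131: {1, 3, 4, 5, 7, 9, 11, 12, 13, 15, 16, 20, 21, 25, 27, 28, 33, 34, 35, 36, 38, 39, 41, 43, 44, 45, 46, 48, 49, 52, 53, 55, 58, 59, 60, 61, 62, 63, 64, 65, 74, 75, 77, 80, 81, 84, 89, 91, 94, 99, 100, 101, 102, 105, 107, 108, 109, 112, 113, 114, 117, 121, 123, 125, 129}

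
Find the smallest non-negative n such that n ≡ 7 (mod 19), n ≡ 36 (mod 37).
406

Using the Chinese Remainder Theorem:
M = product of moduli = 703
For equation 1: M_1 = 37, 37 ≡ 18 (mod 19), inverse of 37 mod 19 is 18 (check: 18 × 18 = 324 ≡ 1 (mod 19))
For equation 2: M_2 = 19, 19 ≡ 19 (mod 37), inverse of 19 mod 37 is 2 (check: 19 × 2 = 38 ≡ 1 (mod 37))
Combine: n ≡ Σ r_i×M_i×(M_i⁻¹ mod m_i) = 7×37×18 + 36×19×2 = 4662 + 1368 = 6030
6030 mod 703 = 406
n ≡ 406 (mod 703)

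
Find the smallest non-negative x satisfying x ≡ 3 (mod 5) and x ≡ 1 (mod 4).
M = 5 × 4 = 20. M₁ = 4, y₁ ≡ 4 (mod 5). M₂ = 5, y₂ ≡ 1 (mod 4). x = 3×4×4 + 1×5×1 ≡ 13 (mod 20)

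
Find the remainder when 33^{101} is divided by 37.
By Fermat: 33^{36} ≡ 1 (mod 37). 101 = 2×36 + 29. So 33^{101} ≡ 33^{29} ≡ 16 (mod 37)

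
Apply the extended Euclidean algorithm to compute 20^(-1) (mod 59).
Extended GCD: 20(3) + 59(-1) = 1. So 20^(-1) ≡ 3 ≡ 3 (mod 59). Verify: 20 × 3 = 60 ≡ 1 (mod 59)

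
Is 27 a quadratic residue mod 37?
By Euler's criterion: 27^{18} ≡ 1 (mod 37). Since this equals 1, 27 is a QR.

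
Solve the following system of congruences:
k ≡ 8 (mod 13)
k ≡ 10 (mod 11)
21

Using the Chinese Remainder Theorem:
M = product of moduli = 143
For equation 1: M_1 = 11, 11 ≡ 11 (mod 13), inverse of 11 mod 13 is 6 (check: 11 × 6 = 66 ≡ 1 (mod 13))
For equation 2: M_2 = 13, 13 ≡ 2 (mod 11), inverse of 13 mod 11 is 6 (check: 2 × 6 = 12 ≡ 1 (mod 11))
Combine: k ≡ Σ r_i×M_i×(M_i⁻¹ mod m_i) = 8×11×6 + 10×13×6 = 528 + 780 = 1308
1308 mod 143 = 21
k ≡ 21 (mod 143)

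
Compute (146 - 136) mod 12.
10

(146 - 136) = 10
10 mod 12 = 10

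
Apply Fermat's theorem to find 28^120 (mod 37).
By Fermat: 28^{36} ≡ 1 (mod 37). 120 = 3×36 + 12. So 28^{120} ≡ 28^{12} ≡ 26 (mod 37)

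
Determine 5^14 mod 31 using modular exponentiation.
Using repeated squaring. 14 = 8 + 4 + 2 (binary 1110). Repeated squaring mod 31: 5^1 ≡ 5; 5^2 ≡ 5² = 25 ≡ 25; 5^4 ≡ 25² = 625 ≡ 5; 5^8 ≡ 5² = 25 ≡ 25. Multiply: 5^14 = 5^8 × 5^4 × 5^2 ≡ 25 × 5 × 25 (mod 31): 25 × 5 = 125 ≡ 1; 1 × 25 = 25 ≡ 25. So 5^14 ≡ 25 (mod 31).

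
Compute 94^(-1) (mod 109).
29

Using Extended Euclidean Algorithm:
gcd(94, 109) = 1
Bezout coefficients: 94 × 29 + 109 × -25 = 1
So 94 × 29 ≡ 1 (mod 109)
The inverse is 29 mod 109 = 29
Verification: 94 × 29 = 2726 = 25 × 109 + 1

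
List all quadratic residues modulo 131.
QRs mod 131: {1, 3, 4, 5, 7, 9, 11, 12, 13, 15, 16, 20, 21, 25, 27, 28, 33, 34, 35, 36, 38, 39, 41, 43, 44, 45, 46, 48, 49, 52, 53, 55, 58, 59, 60, 61, 62, 63, 64, 65, 74, 75, 77, 80, 81, 84, 89, 91, 94, 99, 100, 101, 102, 105, 107, 108, 109, 112, 113, 114, 117, 121, 123, 125, 129}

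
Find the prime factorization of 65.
5 × 13

Divide by primes starting from smallest:
65 ÷ 5 = 13
13 ÷ 13 = 1

65 = 5 × 13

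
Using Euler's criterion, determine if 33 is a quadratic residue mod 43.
By Euler's criterion: 33^{21} ≡ 42 (mod 43). Since this equals -1 (≡ 42), 33 is not a QR.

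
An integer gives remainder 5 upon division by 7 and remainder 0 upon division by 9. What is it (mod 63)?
M = 7 × 9 = 63. M₁ = 9, y₁ ≡ 4 (mod 7). M₂ = 7, y₂ ≡ 4 (mod 9). n = 5×9×4 + 0×7×4 ≡ 54 (mod 63). The smallest positive such number is 54.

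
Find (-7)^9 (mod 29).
(-7) ≡ 22 (mod 29). 9 = 8 + 1 (binary 1001). Repeated squaring mod 29: 22^1 ≡ 22; 22^2 ≡ 22² = 484 ≡ 20; 22^4 ≡ 20² = 400 ≡ 23; 22^8 ≡ 23² = 529 ≡ 7. Multiply: (-7)^9 ≡ 22^8 × 22^1 ≡ 7 × 22 (mod 29): 7 × 22 = 154 ≡ 9. So (-7)^9 ≡ 9 (mod 29).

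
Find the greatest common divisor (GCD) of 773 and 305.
1

Using the Euclidean algorithm:
773 = 2 × 305 + 163
305 = 1 × 163 + 142
163 = 1 × 142 + 21
142 = 6 × 21 + 16
21 = 1 × 16 + 5
16 = 3 × 5 + 1
5 = 5 × 1 + 0

GCD(773, 305) = 1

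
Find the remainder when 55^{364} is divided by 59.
By Fermat: 55^{58} ≡ 1 (mod 59). 364 = 6×58 + 16. So 55^{364} ≡ 55^{16} ≡ 51 (mod 59)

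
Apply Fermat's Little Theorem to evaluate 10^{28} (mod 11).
1

By Fermat's Little Theorem, a^(p-1) ≡ 1 (mod p) for prime p and gcd(a, p) = 1
Here p = 11, so 10^10 ≡ 1 (mod 11)
We can reduce the exponent: 28 mod 10 = 8
So 10^28 ≡ 10^8 (mod 11)
Computing: 10^8 mod 11 = 1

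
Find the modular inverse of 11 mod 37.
11^(-1) ≡ 27 (mod 37). Verification: 11 × 27 = 297 ≡ 1 (mod 37)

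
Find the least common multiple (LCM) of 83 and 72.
5976

First find GCD(83, 72) using the Euclidean algorithm:
83 = 1 × 72 + 11
72 = 6 × 11 + 6
11 = 1 × 6 + 5
6 = 1 × 5 + 1
5 = 5 × 1 + 0
GCD(83, 72) = 1

LCM formula: LCM(a, b) = (a × b) / GCD(a, b)
LCM(83, 72) = (83 × 72) / 1
LCM(83, 72) = 5976 / 1
LCM(83, 72) = 5976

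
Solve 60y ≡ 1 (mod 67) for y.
19

Using Extended Euclidean Algorithm:
gcd(60, 67) = 1
Bezout coefficients: 60 × 19 + 67 × -17 = 1
So 60 × 19 ≡ 1 (mod 67)
The inverse is 19 mod 67 = 19
Verification: 60 × 19 = 1140 = 17 × 67 + 1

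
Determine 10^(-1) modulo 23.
10^(-1) ≡ 7 (mod 23). Verification: 10 × 7 = 70 ≡ 1 (mod 23)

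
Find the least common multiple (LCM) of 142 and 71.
142

First find GCD(142, 71) using the Euclidean algorithm:
142 = 2 × 71 + 0
GCD(142, 71) = 71

LCM formula: LCM(a, b) = (a × b) / GCD(a, b)
LCM(142, 71) = (142 × 71) / 71
LCM(142, 71) = 10082 / 71
LCM(142, 71) = 142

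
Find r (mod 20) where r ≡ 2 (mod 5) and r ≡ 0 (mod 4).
M = 5 × 4 = 20. M₁ = 4, y₁ ≡ 4 (mod 5). M₂ = 5, y₂ ≡ 1 (mod 4). r = 2×4×4 + 0×5×1 ≡ 12 (mod 20)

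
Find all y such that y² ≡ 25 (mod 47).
The square roots of 25 mod 47 are 42 and 5. Verify: 42² = 1764 ≡ 25 (mod 47)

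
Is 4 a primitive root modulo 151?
p - 1 = 150 has prime divisors 2, 3, 5. Check 4^(150/q) mod 151 for each: 4^(150/2) = 4^75 ≡ 1, 4^(150/3) = 4^50 ≡ 118, 4^(150/5) = 4^30 ≡ 1 (mod 151). Since 4^75 ≡ 1 (mod 151), the order of 4 divides 75 (in fact the order is 15) ≠ 150, so it is not a primitive root.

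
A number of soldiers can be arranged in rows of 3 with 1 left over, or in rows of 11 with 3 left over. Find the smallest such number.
M = 3 × 11 = 33. M₁ = 11, y₁ ≡ 2 (mod 3). M₂ = 3, y₂ ≡ 4 (mod 11). t = 1×11×2 + 3×3×4 ≡ 25 (mod 33). The smallest positive such number is 25.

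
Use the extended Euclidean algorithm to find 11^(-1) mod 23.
Extended GCD: 11(-2) + 23(1) = 1. So 11^(-1) ≡ 21 ≡ 21 (mod 23). Verify: 11 × 21 = 231 ≡ 1 (mod 23)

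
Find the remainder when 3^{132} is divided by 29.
By Fermat: 3^{28} ≡ 1 (mod 29). 132 = 4×28 + 20. So 3^{132} ≡ 3^{20} ≡ 25 (mod 29)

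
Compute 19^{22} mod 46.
1

Using successive squaring:
Binary expansion of 22: 10110
Powers of 19 mod 46 (each is the square of the previous):
  19^1 ≡ 19 (mod 46)
  19^2 ≡ 19² = 361 ≡ 39 (mod 46)
  19^4 ≡ 39² = 1521 ≡ 3 (mod 46)
  19^8 ≡ 3² = 9 ≡ 9 (mod 46)
  19^16 ≡ 9² = 81 ≡ 35 (mod 46)
22 = 16 + 4 + 2, so 19^22 = 19^16 × 19^4 × 19^2 ≡ 35 × 3 × 39 (mod 46)
Multiplying step by step:
  35 × 3 = 105 ≡ 13 (mod 46)
  13 × 39 = 507 ≡ 1 (mod 46)
Result: 19^22 ≡ 1 (mod 46)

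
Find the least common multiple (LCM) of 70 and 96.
3360

First find GCD(70, 96) using the Euclidean algorithm:
70 = 0 × 96 + 70
96 = 1 × 70 + 26
70 = 2 × 26 + 18
26 = 1 × 18 + 8
18 = 2 × 8 + 2
8 = 4 × 2 + 0
GCD(70, 96) = 2

LCM formula: LCM(a, b) = (a × b) / GCD(a, b)
LCM(70, 96) = (70 × 96) / 2
LCM(70, 96) = 6720 / 2
LCM(70, 96) = 3360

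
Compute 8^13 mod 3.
Using Fermat: 8^{2} ≡ 1 (mod 3). 13 ≡ 1 (mod 2). So 8^{13} ≡ 8^{1} ≡ 2 (mod 3)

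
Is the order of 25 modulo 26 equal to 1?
No, the actual order is 2, not 1.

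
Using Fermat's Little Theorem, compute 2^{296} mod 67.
33

By Fermat's Little Theorem, a^(p-1) ≡ 1 (mod p) for prime p and gcd(a, p) = 1
Here p = 67, so 2^66 ≡ 1 (mod 67)
We can reduce the exponent: 296 mod 66 = 32
So 2^296 ≡ 2^32 (mod 67)
Computing: 2^32 mod 67 = 33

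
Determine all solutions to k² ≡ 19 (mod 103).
The square roots of 19 mod 103 are 15 and 88. Verify: 15² = 225 ≡ 19 (mod 103)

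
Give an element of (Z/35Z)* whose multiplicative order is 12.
3 has order 12 mod 35 since 3^{12} ≡ 1 (mod 35) and no smaller power works.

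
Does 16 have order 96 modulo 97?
p - 1 = 96 has prime divisors 2, 3. Check 16^(96/q) mod 97 for each: 16^(96/2) = 16^48 ≡ 1, 16^(96/3) = 16^32 ≡ 35 (mod 97). Since 16^48 ≡ 1 (mod 97), the order of 16 divides 48 (in fact the order is 12) ≠ 96, so it is not a primitive root.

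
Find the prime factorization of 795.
3 × 5 × 53

Divide by primes starting from smallest:
795 ÷ 3 = 265
265 ÷ 5 = 53
53 ÷ 53 = 1

795 = 3 × 5 × 53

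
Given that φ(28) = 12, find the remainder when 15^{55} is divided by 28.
By Euler: 15^{12} ≡ 1 (mod 28) since gcd(15, 28) = 1. 55 = 4×12 + 7. So 15^{55} ≡ 15^{7} ≡ 15 (mod 28)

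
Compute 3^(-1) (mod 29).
3^(-1) ≡ 10 (mod 29). Verification: 3 × 10 = 30 ≡ 1 (mod 29)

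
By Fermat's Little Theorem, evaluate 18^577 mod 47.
By Fermat: 18^{46} ≡ 1 (mod 47). 577 ≡ 25 (mod 46). So 18^{577} ≡ 18^{25} ≡ 42 (mod 47)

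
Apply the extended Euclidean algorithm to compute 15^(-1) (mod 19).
Extended GCD: 15(-5) + 19(4) = 1. So 15^(-1) ≡ 14 ≡ 14 (mod 19). Verify: 15 × 14 = 210 ≡ 1 (mod 19)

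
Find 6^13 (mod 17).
Using repeated squaring. 13 = 8 + 4 + 1 (binary 1101). Repeated squaring mod 17: 6^1 ≡ 6; 6^2 ≡ 6² = 36 ≡ 2; 6^4 ≡ 2² = 4 ≡ 4; 6^8 ≡ 4² = 16 ≡ 16. Multiply: 6^13 = 6^8 × 6^4 × 6^1 ≡ 16 × 4 × 6 (mod 17): 16 × 4 = 64 ≡ 13; 13 × 6 = 78 ≡ 10. So 6^13 ≡ 10 (mod 17).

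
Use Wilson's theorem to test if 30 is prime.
(29)! mod 30 = 0. Since 0 ≢ -1 (mod 30), 30 is not prime.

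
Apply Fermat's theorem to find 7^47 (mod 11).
By Fermat: 7^{10} ≡ 1 (mod 11). 47 = 4×10 + 7. So 7^{47} ≡ 7^{7} ≡ 6 (mod 11)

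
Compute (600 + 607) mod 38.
29

(600 + 607) = 1207
1207 mod 38 = 29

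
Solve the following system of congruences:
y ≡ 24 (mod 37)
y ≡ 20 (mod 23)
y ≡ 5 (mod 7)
5241

Using the Chinese Remainder Theorem:
M = product of moduli = 5957
For equation 1: M_1 = 161, 161 ≡ 13 (mod 37), inverse of 161 mod 37 is 20 (check: 13 × 20 = 260 ≡ 1 (mod 37))
For equation 2: M_2 = 259, 259 ≡ 6 (mod 23), inverse of 259 mod 23 is 4 (check: 6 × 4 = 24 ≡ 1 (mod 23))
For equation 3: M_3 = 851, 851 ≡ 4 (mod 7), inverse of 851 mod 7 is 2 (check: 4 × 2 = 8 ≡ 1 (mod 7))
Combine: y ≡ Σ r_i×M_i×(M_i⁻¹ mod m_i) = 24×161×20 + 20×259×4 + 5×851×2 = 77280 + 20720 + 8510 = 106510
106510 mod 5957 = 5241
y ≡ 5241 (mod 5957)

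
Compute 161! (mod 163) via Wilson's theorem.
(162)! = (161)! × (162) ≡ -1 (mod 163). So (161)! ≡ -1 × (162)^(-1) ≡ (-1)×(-1) = 1 (mod 163)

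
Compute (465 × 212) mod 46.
2

(465 × 212) = 98580
98580 mod 46 = 2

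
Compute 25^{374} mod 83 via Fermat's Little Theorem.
11

By Fermat's Little Theorem, a^(p-1) ≡ 1 (mod p) for prime p and gcd(a, p) = 1
Here p = 83, so 25^82 ≡ 1 (mod 83)
We can reduce the exponent: 374 mod 82 = 46
So 25^374 ≡ 25^46 (mod 83)
Computing: 25^46 mod 83 = 11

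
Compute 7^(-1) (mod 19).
11

Using Extended Euclidean Algorithm:
gcd(7, 19) = 1
Bezout coefficients: 7 × -8 + 19 × 3 = 1
So 7 × -8 ≡ 1 (mod 19)
The inverse is -8 mod 19 = 11
Verification: 7 × 11 = 77 = 4 × 19 + 1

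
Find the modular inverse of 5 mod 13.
5^(-1) ≡ 8 (mod 13). Verification: 5 × 8 = 40 ≡ 1 (mod 13)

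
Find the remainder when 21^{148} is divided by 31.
By Fermat: 21^{30} ≡ 1 (mod 31). 148 = 4×30 + 28. So 21^{148} ≡ 21^{28} ≡ 9 (mod 31)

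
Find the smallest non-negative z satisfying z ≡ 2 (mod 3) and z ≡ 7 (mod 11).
M = 3 × 11 = 33. M₁ = 11, y₁ ≡ 2 (mod 3). M₂ = 3, y₂ ≡ 4 (mod 11). z = 2×11×2 + 7×3×4 ≡ 29 (mod 33)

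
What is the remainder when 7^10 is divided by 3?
7 ≡ 1 (mod 3). 10 = 8 + 2 (binary 1010). Repeated squaring mod 3: 1^1 ≡ 1; 1^2 ≡ 1² = 1 ≡ 1; 1^4 ≡ 1² = 1 ≡ 1; 1^8 ≡ 1² = 1 ≡ 1. Multiply: 7^10 ≡ 1^8 × 1^2 ≡ 1 × 1 (mod 3): 1 × 1 = 1 ≡ 1. So 7^10 ≡ 1 (mod 3).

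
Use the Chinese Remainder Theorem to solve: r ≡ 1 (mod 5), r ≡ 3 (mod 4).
M = 5 × 4 = 20. M₁ = 4, y₁ ≡ 4 (mod 5). M₂ = 5, y₂ ≡ 1 (mod 4). r = 1×4×4 + 3×5×1 ≡ 11 (mod 20)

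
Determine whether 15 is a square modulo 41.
By Euler's criterion: 15^{20} ≡ 40 (mod 41). Since this equals -1 (≡ 40), 15 is not a QR.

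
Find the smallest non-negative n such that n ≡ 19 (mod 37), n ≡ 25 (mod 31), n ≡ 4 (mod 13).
56

Using the Chinese Remainder Theorem:
M = product of moduli = 14911
For equation 1: M_1 = 403, 403 ≡ 33 (mod 37), inverse of 403 mod 37 is 9 (check: 33 × 9 = 297 ≡ 1 (mod 37))
For equation 2: M_2 = 481, 481 ≡ 16 (mod 31), inverse of 481 mod 31 is 2 (check: 16 × 2 = 32 ≡ 1 (mod 31))
For equation 3: M_3 = 1147, 1147 ≡ 3 (mod 13), inverse of 1147 mod 13 is 9 (check: 3 × 9 = 27 ≡ 1 (mod 13))
Combine: n ≡ Σ r_i×M_i×(M_i⁻¹ mod m_i) = 19×403×9 + 25×481×2 + 4×1147×9 = 68913 + 24050 + 41292 = 134255
134255 mod 14911 = 56
n ≡ 56 (mod 14911)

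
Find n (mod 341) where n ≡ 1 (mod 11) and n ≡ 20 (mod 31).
M = 11 × 31 = 341. M₁ = 31, y₁ ≡ 5 (mod 11). M₂ = 11, y₂ ≡ 17 (mod 31). n = 1×31×5 + 20×11×17 ≡ 144 (mod 341)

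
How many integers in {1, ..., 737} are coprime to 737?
660

Prime factorization: 737 = 11 × 67
Using the formula φ(n) = n × Π(1 - 1/p) for each prime factor p:
φ(737) = 737 × (1 - 1/11) × (1 - 1/67)
φ(737) = 660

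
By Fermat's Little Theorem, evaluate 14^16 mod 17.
By Fermat's Little Theorem, 14^{16} ≡ 1 (mod 17) since 17 is prime and gcd(14, 17) = 1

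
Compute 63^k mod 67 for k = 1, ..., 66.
g^1, g^2, ..., g^{66} mod 67: {63, 16, 3, 55, 48, 9, 31, 10, 27, 26, 30, 14, 11, 23, 42, 33, 2, 59, 32, 6, 43, 29, 18, 62, 20, 54, 52, 60, 28, 22, 46, 17, 66, 4, 51, 64, 12, 19, 58, 36, 57, 40, 41, 37, 53, 56, 44, 25, 34, 65, 8, 35, 61, 24, 38, 49, 5, 47, 13, 15, 7, 39, 45, 21, 50, 1}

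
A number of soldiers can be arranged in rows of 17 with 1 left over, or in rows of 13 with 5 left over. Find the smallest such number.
M = 17 × 13 = 221. M₁ = 13, y₁ ≡ 4 (mod 17). M₂ = 17, y₂ ≡ 10 (mod 13). k = 1×13×4 + 5×17×10 ≡ 18 (mod 221). The smallest positive such number is 18.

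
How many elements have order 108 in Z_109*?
Number of primitive roots mod 109 = φ(108) = 36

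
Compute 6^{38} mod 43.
36

Using successive squaring:
Binary expansion of 38: 100110
Powers of 6 mod 43 (each is the square of the previous):
  6^1 ≡ 6 (mod 43)
  6^2 ≡ 6² = 36 ≡ 36 (mod 43)
  6^4 ≡ 36² = 1296 ≡ 6 (mod 43)
  6^8 ≡ 6² = 36 ≡ 36 (mod 43)
  6^16 ≡ 36² = 1296 ≡ 6 (mod 43)
  6^32 ≡ 6² = 36 ≡ 36 (mod 43)
38 = 32 + 4 + 2, so 6^38 = 6^32 × 6^4 × 6^2 ≡ 36 × 6 × 36 (mod 43)
Multiplying step by step:
  36 × 6 = 216 ≡ 1 (mod 43)
  1 × 36 = 36 ≡ 36 (mod 43)
Result: 6^38 ≡ 36 (mod 43)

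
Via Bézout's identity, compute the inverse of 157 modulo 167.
Extended GCD: 157(50) + 167(-47) = 1. So 157^(-1) ≡ 50 ≡ 50 (mod 167). Verify: 157 × 50 = 7850 ≡ 1 (mod 167)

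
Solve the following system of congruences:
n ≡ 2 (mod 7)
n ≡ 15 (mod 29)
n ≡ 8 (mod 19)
1262

Using the Chinese Remainder Theorem:
M = product of moduli = 3857
For equation 1: M_1 = 551, 551 ≡ 5 (mod 7), inverse of 551 mod 7 is 3 (check: 5 × 3 = 15 ≡ 1 (mod 7))
For equation 2: M_2 = 133, 133 ≡ 17 (mod 29), inverse of 133 mod 29 is 12 (check: 17 × 12 = 204 ≡ 1 (mod 29))
For equation 3: M_3 = 203, 203 ≡ 13 (mod 19), inverse of 203 mod 19 is 3 (check: 13 × 3 = 39 ≡ 1 (mod 19))
Combine: n ≡ Σ r_i×M_i×(M_i⁻¹ mod m_i) = 2×551×3 + 15×133×12 + 8×203×3 = 3306 + 23940 + 4872 = 32118
32118 mod 3857 = 1262
n ≡ 1262 (mod 3857)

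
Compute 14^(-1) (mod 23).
14^(-1) ≡ 5 (mod 23). Verification: 14 × 5 = 70 ≡ 1 (mod 23)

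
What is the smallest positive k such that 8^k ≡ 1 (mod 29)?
Powers of 8 mod 29: 8^1≡8, 8^2≡6, 8^3≡19, 8^4≡7, 8^5≡27, 8^6≡13, 8^7≡17, 8^8≡20, 8^9≡15, 8^10≡4, 8^11≡3, 8^12≡24, 8^13≡18, 8^14≡28, 8^15≡21, 8^16≡23, 8^17≡10, 8^18≡22, 8^19≡2, 8^20≡16, 8^21≡12, 8^22≡9, 8^23≡14, 8^24≡25, 8^25≡26, 8^26≡5, 8^27≡11, 8^28≡1. Order = 28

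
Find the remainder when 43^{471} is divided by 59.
By Fermat: 43^{58} ≡ 1 (mod 59). 471 = 8×58 + 7. So 43^{471} ≡ 43^{7} ≡ 30 (mod 59)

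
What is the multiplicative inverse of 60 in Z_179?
60^(-1) ≡ 3 (mod 179). Verification: 60 × 3 = 180 ≡ 1 (mod 179)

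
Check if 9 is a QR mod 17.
By Euler's criterion: 9^{8} ≡ 1 (mod 17). Since this equals 1, 9 is a QR.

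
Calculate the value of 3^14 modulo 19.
Using repeated squaring. 14 = 8 + 4 + 2 (binary 1110). Repeated squaring mod 19: 3^1 ≡ 3; 3^2 ≡ 3² = 9 ≡ 9; 3^4 ≡ 9² = 81 ≡ 5; 3^8 ≡ 5² = 25 ≡ 6. Multiply: 3^14 = 3^8 × 3^4 × 3^2 ≡ 6 × 5 × 9 (mod 19): 6 × 5 = 30 ≡ 11; 11 × 9 = 99 ≡ 4. So 3^14 ≡ 4 (mod 19).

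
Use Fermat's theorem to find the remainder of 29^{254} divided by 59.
49

By Fermat's Little Theorem, a^(p-1) ≡ 1 (mod p) for prime p and gcd(a, p) = 1
Here p = 59, so 29^58 ≡ 1 (mod 59)
We can reduce the exponent: 254 mod 58 = 22
So 29^254 ≡ 29^22 (mod 59)
Computing: 29^22 mod 59 = 49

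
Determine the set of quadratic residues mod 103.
QRs mod 103: {1, 2, 4, 7, 8, 9, 13, 14, 15, 16, 17, 18, 19, 23, 25, 26, 28, 29, 30, 32, 33, 34, 36, 38, 41, 46, 49, 50, 52, 55, 56, 58, 59, 60, 61, 63, 64, 66, 68, 72, 76, 79, 81, 82, 83, 91, 92, 93, 97, 98, 100}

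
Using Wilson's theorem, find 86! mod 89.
(88)! = (86)! × (87) × (88) ≡ -1 (mod 89). So (86)! ≡ -1 × [(88)(87)]^(-1) ≡ 44 (mod 89)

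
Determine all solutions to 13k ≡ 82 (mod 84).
58

Since gcd(13, 84) = 1 divides 82, a solution exists.
Multiply both sides by the inverse of 13 mod 84:
  13^(-1) mod 84 = 13
  x ≡ 13 × 82 ≡ 1066 ≡ 58 (mod 84)
Verification: 13 × 58 = 754 = 8 × 84 + 82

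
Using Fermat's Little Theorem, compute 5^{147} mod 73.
52

By Fermat's Little Theorem, a^(p-1) ≡ 1 (mod p) for prime p and gcd(a, p) = 1
Here p = 73, so 5^72 ≡ 1 (mod 73)
We can reduce the exponent: 147 mod 72 = 3
So 5^147 ≡ 5^3 (mod 73)
Computing: 5^3 mod 73 = 52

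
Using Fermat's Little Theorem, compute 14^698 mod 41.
By Fermat: 14^{40} ≡ 1 (mod 41). 698 ≡ 18 (mod 40). So 14^{698} ≡ 14^{18} ≡ 32 (mod 41)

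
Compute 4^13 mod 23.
Using repeated squaring. 13 = 8 + 4 + 1 (binary 1101). Repeated squaring mod 23: 4^1 ≡ 4; 4^2 ≡ 4² = 16 ≡ 16; 4^4 ≡ 16² = 256 ≡ 3; 4^8 ≡ 3² = 9 ≡ 9. Multiply: 4^13 = 4^8 × 4^4 × 4^1 ≡ 9 × 3 × 4 (mod 23): 9 × 3 = 27 ≡ 4; 4 × 4 = 16 ≡ 16. So 4^13 ≡ 16 (mod 23).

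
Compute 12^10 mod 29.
10 = 8 + 2 (binary 1010). Repeated squaring mod 29: 12^1 ≡ 12; 12^2 ≡ 12² = 144 ≡ 28; 12^4 ≡ 28² = 784 ≡ 1; 12^8 ≡ 1² = 1 ≡ 1. Multiply: 12^10 = 12^8 × 12^2 ≡ 1 × 28 (mod 29): 1 × 28 = 28 ≡ 28. So 12^10 ≡ 28 (mod 29).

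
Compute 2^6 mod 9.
6 = 4 + 2 (binary 110). Repeated squaring mod 9: 2^1 ≡ 2; 2^2 ≡ 2² = 4 ≡ 4; 2^4 ≡ 4² = 16 ≡ 7. Multiply: 2^6 = 2^4 × 2^2 ≡ 7 × 4 (mod 9): 7 × 4 = 28 ≡ 1. So 2^6 ≡ 1 (mod 9).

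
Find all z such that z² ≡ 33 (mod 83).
The square roots of 33 mod 83 are 38 and 45. Verify: 38² = 1444 ≡ 33 (mod 83)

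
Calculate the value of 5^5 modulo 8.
5 = 4 + 1 (binary 101). Repeated squaring mod 8: 5^1 ≡ 5; 5^2 ≡ 5² = 25 ≡ 1; 5^4 ≡ 1² = 1 ≡ 1. Multiply: 5^5 = 5^4 × 5^1 ≡ 1 × 5 (mod 8): 1 × 5 = 5 ≡ 5. So 5^5 ≡ 5 (mod 8).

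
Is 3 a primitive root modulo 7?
p - 1 = 6 has prime divisors 2, 3. Check 3^(6/q) mod 7 for each: 3^(6/2) = 3^3 ≡ 6, 3^(6/3) = 3^2 ≡ 2 (mod 7). None of these is 1, so 3 has order 6 = φ(7), so it is a primitive root mod 7.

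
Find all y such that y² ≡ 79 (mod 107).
The square roots of 79 mod 107 are 87 and 20. Verify: 87² = 7569 ≡ 79 (mod 107)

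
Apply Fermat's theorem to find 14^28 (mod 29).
By Fermat's Little Theorem, 14^{28} ≡ 1 (mod 29) since 29 is prime and gcd(14, 29) = 1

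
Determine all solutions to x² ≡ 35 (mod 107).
The square roots of 35 mod 107 are 79 and 28. Verify: 79² = 6241 ≡ 35 (mod 107)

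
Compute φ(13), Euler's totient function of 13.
12

Prime factorization: 13 = 13
Using the formula φ(n) = n × Π(1 - 1/p) for each prime factor p:
φ(13) = 13 × (1 - 1/13)
φ(13) = 12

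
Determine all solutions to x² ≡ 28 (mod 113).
The square roots of 28 mod 113 are 49 and 64. Verify: 49² = 2401 ≡ 28 (mod 113)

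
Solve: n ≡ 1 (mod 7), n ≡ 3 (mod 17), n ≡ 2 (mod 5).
M = 7 × 17 × 5 = 595. M₁ = 85, y₁ ≡ 1 (mod 7). M₂ = 35, y₂ ≡ 1 (mod 17). M₃ = 119, y₃ ≡ 4 (mod 5). n = 1×85×1 + 3×35×1 + 2×119×4 ≡ 547 (mod 595)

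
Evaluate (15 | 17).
(15/17) = 15^{8} mod 17 = 1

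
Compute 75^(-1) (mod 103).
11

Using Extended Euclidean Algorithm:
gcd(75, 103) = 1
Bezout coefficients: 75 × 11 + 103 × -8 = 1
So 75 × 11 ≡ 1 (mod 103)
The inverse is 11 mod 103 = 11
Verification: 75 × 11 = 825 = 8 × 103 + 1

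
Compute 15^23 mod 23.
Using Fermat: 15^{22} ≡ 1 (mod 23). 23 ≡ 1 (mod 22). So 15^{23} ≡ 15^{1} ≡ 15 (mod 23)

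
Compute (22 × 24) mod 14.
10

(22 × 24) = 528
528 mod 14 = 10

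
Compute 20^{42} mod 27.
10

Using successive squaring:
Binary expansion of 42: 101010
Powers of 20 mod 27 (each is the square of the previous):
  20^1 ≡ 20 (mod 27)
  20^2 ≡ 20² = 400 ≡ 22 (mod 27)
  20^4 ≡ 22² = 484 ≡ 25 (mod 27)
  20^8 ≡ 25² = 625 ≡ 4 (mod 27)
  20^16 ≡ 4² = 16 ≡ 16 (mod 27)
  20^32 ≡ 16² = 256 ≡ 13 (mod 27)
42 = 32 + 8 + 2, so 20^42 = 20^32 × 20^8 × 20^2 ≡ 13 × 4 × 22 (mod 27)
Multiplying step by step:
  13 × 4 = 52 ≡ 25 (mod 27)
  25 × 22 = 550 ≡ 10 (mod 27)
Result: 20^42 ≡ 10 (mod 27)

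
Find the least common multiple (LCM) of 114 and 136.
7752

First find GCD(114, 136) using the Euclidean algorithm:
114 = 0 × 136 + 114
136 = 1 × 114 + 22
114 = 5 × 22 + 4
22 = 5 × 4 + 2
4 = 2 × 2 + 0
GCD(114, 136) = 2

LCM formula: LCM(a, b) = (a × b) / GCD(a, b)
LCM(114, 136) = (114 × 136) / 2
LCM(114, 136) = 15504 / 2
LCM(114, 136) = 7752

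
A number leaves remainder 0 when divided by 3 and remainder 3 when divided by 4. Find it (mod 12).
M = 3 × 4 = 12. M₁ = 4, y₁ ≡ 1 (mod 3). M₂ = 3, y₂ ≡ 3 (mod 4). m = 0×4×1 + 3×3×3 ≡ 3 (mod 12)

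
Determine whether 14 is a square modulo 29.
By Euler's criterion: 14^{14} ≡ 28 (mod 29). Since this equals -1 (≡ 28), 14 is not a QR.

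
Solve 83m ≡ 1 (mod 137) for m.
83^(-1) ≡ 104 (mod 137). Verification: 83 × 104 = 8632 ≡ 1 (mod 137)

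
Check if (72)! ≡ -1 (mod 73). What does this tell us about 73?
(72)! mod 73 = 72. Since this equals -1 (mod 73), Wilson confirms 73 is prime.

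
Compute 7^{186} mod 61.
41

Using successive squaring:
Binary expansion of 186: 10111010
Powers of 7 mod 61 (each is the square of the previous):
  7^1 ≡ 7 (mod 61)
  7^2 ≡ 7² = 49 ≡ 49 (mod 61)
  7^4 ≡ 49² = 2401 ≡ 22 (mod 61)
  7^8 ≡ 22² = 484 ≡ 57 (mod 61)
  7^16 ≡ 57² = 3249 ≡ 16 (mod 61)
  7^32 ≡ 16² = 256 ≡ 12 (mod 61)
  7^64 ≡ 12² = 144 ≡ 22 (mod 61)
  7^128 ≡ 22² = 484 ≡ 57 (mod 61)
186 = 128 + 32 + 16 + 8 + 2, so 7^186 = 7^128 × 7^32 × 7^16 × 7^8 × 7^2 ≡ 57 × 12 × 16 × 57 × 49 (mod 61)
Multiplying step by step:
  57 × 12 = 684 ≡ 13 (mod 61)
  13 × 16 = 208 ≡ 25 (mod 61)
  25 × 57 = 1425 ≡ 22 (mod 61)
  22 × 49 = 1078 ≡ 41 (mod 61)
Result: 7^186 ≡ 41 (mod 61)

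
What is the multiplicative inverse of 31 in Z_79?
51

Using Extended Euclidean Algorithm:
gcd(31, 79) = 1
Bezout coefficients: 31 × -28 + 79 × 11 = 1
So 31 × -28 ≡ 1 (mod 79)
The inverse is -28 mod 79 = 51
Verification: 31 × 51 = 1581 = 20 × 79 + 1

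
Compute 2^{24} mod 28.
8

Using successive squaring:
Binary expansion of 24: 11000
Powers of 2 mod 28 (each is the square of the previous):
  2^1 ≡ 2 (mod 28)
  2^2 ≡ 2² = 4 ≡ 4 (mod 28)
  2^4 ≡ 4² = 16 ≡ 16 (mod 28)
  2^8 ≡ 16² = 256 ≡ 4 (mod 28)
  2^16 ≡ 4² = 16 ≡ 16 (mod 28)
24 = 16 + 8, so 2^24 = 2^16 × 2^8 ≡ 16 × 4 (mod 28)
Multiplying step by step:
  16 × 4 = 64 ≡ 8 (mod 28)
Result: 2^24 ≡ 8 (mod 28)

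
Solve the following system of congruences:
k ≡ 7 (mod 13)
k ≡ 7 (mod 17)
7

Using the Chinese Remainder Theorem:
M = product of moduli = 221
For equation 1: M_1 = 17, 17 ≡ 4 (mod 13), inverse of 17 mod 13 is 10 (check: 4 × 10 = 40 ≡ 1 (mod 13))
For equation 2: M_2 = 13, 13 ≡ 13 (mod 17), inverse of 13 mod 17 is 4 (check: 13 × 4 = 52 ≡ 1 (mod 17))
Combine: k ≡ Σ r_i×M_i×(M_i⁻¹ mod m_i) = 7×17×10 + 7×13×4 = 1190 + 364 = 1554
1554 mod 221 = 7
k ≡ 7 (mod 221)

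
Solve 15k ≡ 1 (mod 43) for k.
15^(-1) ≡ 23 (mod 43). Verification: 15 × 23 = 345 ≡ 1 (mod 43)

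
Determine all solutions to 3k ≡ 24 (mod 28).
8

Since gcd(3, 28) = 1 divides 24, a solution exists.
Multiply both sides by the inverse of 3 mod 28:
  3^(-1) mod 28 = 19
  x ≡ 19 × 24 ≡ 456 ≡ 8 (mod 28)
Verification: 3 × 8 = 24 = 0 × 28 + 24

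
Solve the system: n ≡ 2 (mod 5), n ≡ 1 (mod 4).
M = 5 × 4 = 20. M₁ = 4, y₁ ≡ 4 (mod 5). M₂ = 5, y₂ ≡ 1 (mod 4). n = 2×4×4 + 1×5×1 ≡ 17 (mod 20)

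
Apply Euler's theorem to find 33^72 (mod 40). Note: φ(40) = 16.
By Euler: 33^{16} ≡ 1 (mod 40) since gcd(33, 40) = 1. 72 = 4×16 + 8. So 33^{72} ≡ 33^{8} ≡ 1 (mod 40)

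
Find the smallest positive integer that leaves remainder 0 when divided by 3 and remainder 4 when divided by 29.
M = 3 × 29 = 87. M₁ = 29, y₁ ≡ 2 (mod 3). M₂ = 3, y₂ ≡ 10 (mod 29). x = 0×29×2 + 4×3×10 ≡ 33 (mod 87). The smallest positive such number is 33.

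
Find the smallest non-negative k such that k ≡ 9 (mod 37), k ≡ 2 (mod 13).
379

Using the Chinese Remainder Theorem:
M = product of moduli = 481
For equation 1: M_1 = 13, 13 ≡ 13 (mod 37), inverse of 13 mod 37 is 20 (check: 13 × 20 = 260 ≡ 1 (mod 37))
For equation 2: M_2 = 37, 37 ≡ 11 (mod 13), inverse of 37 mod 13 is 6 (check: 11 × 6 = 66 ≡ 1 (mod 13))
Combine: k ≡ Σ r_i×M_i×(M_i⁻¹ mod m_i) = 9×13×20 + 2×37×6 = 2340 + 444 = 2784
2784 mod 481 = 379
k ≡ 379 (mod 481)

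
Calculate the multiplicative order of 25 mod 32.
Powers of 25 mod 32: 25^1≡25, 25^2≡17, 25^3≡9, 25^4≡1. Order = 4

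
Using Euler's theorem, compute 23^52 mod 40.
By Euler: 23^{16} ≡ 1 (mod 40) since gcd(23, 40) = 1. 52 = 3×16 + 4. So 23^{52} ≡ 23^{4} ≡ 1 (mod 40)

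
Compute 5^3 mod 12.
3 = 2 + 1 (binary 11). Repeated squaring mod 12: 5^1 ≡ 5; 5^2 ≡ 5² = 25 ≡ 1. Multiply: 5^3 = 5^2 × 5^1 ≡ 1 × 5 (mod 12): 1 × 5 = 5 ≡ 5. So 5^3 ≡ 5 (mod 12).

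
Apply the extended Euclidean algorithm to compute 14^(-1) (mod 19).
Extended GCD: 14(-4) + 19(3) = 1. So 14^(-1) ≡ 15 ≡ 15 (mod 19). Verify: 14 × 15 = 210 ≡ 1 (mod 19)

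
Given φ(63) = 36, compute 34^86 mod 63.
By Euler: 34^{36} ≡ 1 (mod 63) since gcd(34, 63) = 1. 86 = 2×36 + 14. So 34^{86} ≡ 34^{14} ≡ 22 (mod 63)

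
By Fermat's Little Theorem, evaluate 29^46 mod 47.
By Fermat's Little Theorem, 29^{46} ≡ 1 (mod 47) since 47 is prime and gcd(29, 47) = 1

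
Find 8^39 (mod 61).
Using repeated squaring. 39 = 32 + 4 + 2 + 1 (binary 100111). Repeated squaring mod 61: 8^1 ≡ 8; 8^2 ≡ 8² = 64 ≡ 3; 8^4 ≡ 3² = 9 ≡ 9; 8^8 ≡ 9² = 81 ≡ 20; 8^16 ≡ 20² = 400 ≡ 34; 8^32 ≡ 34² = 1156 ≡ 58. Multiply: 8^39 = 8^32 × 8^4 × 8^2 × 8^1 ≡ 58 × 9 × 3 × 8 (mod 61): 58 × 9 = 522 ≡ 34; 34 × 3 = 102 ≡ 41; 41 × 8 = 328 ≡ 23. So 8^39 ≡ 23 (mod 61).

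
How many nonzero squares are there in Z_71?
For prime 71, there are (p-1)/2 = (71-1)/2 = 35 quadratic residues (excluding 0).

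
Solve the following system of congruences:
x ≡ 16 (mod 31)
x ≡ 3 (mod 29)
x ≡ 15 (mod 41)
1163

Using the Chinese Remainder Theorem:
M = product of moduli = 36859
For equation 1: M_1 = 1189, 1189 ≡ 11 (mod 31), inverse of 1189 mod 31 is 17 (check: 11 × 17 = 187 ≡ 1 (mod 31))
For equation 2: M_2 = 1271, 1271 ≡ 24 (mod 29), inverse of 1271 mod 29 is 23 (check: 24 × 23 = 552 ≡ 1 (mod 29))
For equation 3: M_3 = 899, 899 ≡ 38 (mod 41), inverse of 899 mod 41 is 27 (check: 38 × 27 = 1026 ≡ 1 (mod 41))
Combine: x ≡ Σ r_i×M_i×(M_i⁻¹ mod m_i) = 16×1189×17 + 3×1271×23 + 15×899×27 = 323408 + 87699 + 364095 = 775202
775202 mod 36859 = 1163
x ≡ 1163 (mod 36859)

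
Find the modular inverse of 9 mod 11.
9^(-1) ≡ 5 (mod 11). Verification: 9 × 5 = 45 ≡ 1 (mod 11)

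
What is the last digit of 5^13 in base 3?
Using Fermat: 5^{2} ≡ 1 (mod 3). 13 ≡ 1 (mod 2). So 5^{13} ≡ 5^{1} ≡ 2 (mod 3)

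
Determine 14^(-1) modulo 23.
14^(-1) ≡ 5 (mod 23). Verification: 14 × 5 = 70 ≡ 1 (mod 23)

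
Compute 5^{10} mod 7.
2

Using successive squaring:
Binary expansion of 10: 1010
Powers of 5 mod 7 (each is the square of the previous):
  5^1 ≡ 5 (mod 7)
  5^2 ≡ 5² = 25 ≡ 4 (mod 7)
  5^4 ≡ 4² = 16 ≡ 2 (mod 7)
  5^8 ≡ 2² = 4 ≡ 4 (mod 7)
10 = 8 + 2, so 5^10 = 5^8 × 5^2 ≡ 4 × 4 (mod 7)
Multiplying step by step:
  4 × 4 = 16 ≡ 2 (mod 7)
Result: 5^10 ≡ 2 (mod 7)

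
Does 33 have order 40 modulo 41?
p - 1 = 40 has prime divisors 2, 5. Check 33^(40/q) mod 41 for each: 33^(40/2) = 33^20 ≡ 1, 33^(40/5) = 33^8 ≡ 16 (mod 41). Since 33^20 ≡ 1 (mod 41), the order of 33 divides 20 (in fact the order is 20) ≠ 40, so it is not a primitive root.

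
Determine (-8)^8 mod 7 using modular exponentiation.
(-8) ≡ 6 (mod 7). 8 = 8 (binary 1000). Repeated squaring mod 7: 6^1 ≡ 6; 6^2 ≡ 6² = 36 ≡ 1; 6^4 ≡ 1² = 1 ≡ 1; 6^8 ≡ 1² = 1 ≡ 1. So (-8)^8 ≡ 1 (mod 7).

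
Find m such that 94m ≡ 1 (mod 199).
94^(-1) ≡ 36 (mod 199). Verification: 94 × 36 = 3384 ≡ 1 (mod 199)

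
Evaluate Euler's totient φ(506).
220

Prime factorization: 506 = 2 × 11 × 23
Using the formula φ(n) = n × Π(1 - 1/p) for each prime factor p:
φ(506) = 506 × (1 - 1/2) × (1 - 1/11) × (1 - 1/23)
φ(506) = 220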